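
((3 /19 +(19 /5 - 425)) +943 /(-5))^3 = -194265499151296 /857375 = -226581716.46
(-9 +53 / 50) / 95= -397 / 4750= -0.08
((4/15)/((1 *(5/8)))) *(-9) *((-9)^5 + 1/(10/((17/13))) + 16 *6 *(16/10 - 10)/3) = 370142256/1625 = 227779.85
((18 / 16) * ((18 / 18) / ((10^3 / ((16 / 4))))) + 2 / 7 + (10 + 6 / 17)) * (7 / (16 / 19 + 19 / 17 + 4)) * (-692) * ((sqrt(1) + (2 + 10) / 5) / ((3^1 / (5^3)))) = -47181824803 / 38500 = -1225501.94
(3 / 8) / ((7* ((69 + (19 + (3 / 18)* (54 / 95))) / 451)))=128535 / 468664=0.27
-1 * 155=-155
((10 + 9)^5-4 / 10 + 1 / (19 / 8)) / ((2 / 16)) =1881835256 / 95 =19808792.17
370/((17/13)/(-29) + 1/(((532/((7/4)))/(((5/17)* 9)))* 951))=-228520329440/27844697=-8206.96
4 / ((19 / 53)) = 212 / 19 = 11.16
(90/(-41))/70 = -9/287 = -0.03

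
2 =2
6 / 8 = 0.75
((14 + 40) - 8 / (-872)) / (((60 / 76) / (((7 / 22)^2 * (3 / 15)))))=5480797 / 3956700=1.39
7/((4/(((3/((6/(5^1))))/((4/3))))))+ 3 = 201/32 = 6.28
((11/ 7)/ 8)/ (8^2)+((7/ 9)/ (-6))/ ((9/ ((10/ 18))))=-38663/ 7838208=-0.00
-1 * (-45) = 45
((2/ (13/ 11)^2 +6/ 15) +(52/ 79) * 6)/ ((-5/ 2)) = -771864/ 333775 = -2.31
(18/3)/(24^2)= 0.01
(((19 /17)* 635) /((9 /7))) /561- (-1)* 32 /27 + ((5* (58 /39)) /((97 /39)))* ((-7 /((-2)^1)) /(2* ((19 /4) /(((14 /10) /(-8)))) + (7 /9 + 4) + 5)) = 5016772291 /2593949556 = 1.93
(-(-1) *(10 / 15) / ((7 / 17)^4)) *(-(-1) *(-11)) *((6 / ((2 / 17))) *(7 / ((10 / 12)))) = -187421124 / 1715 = -109283.45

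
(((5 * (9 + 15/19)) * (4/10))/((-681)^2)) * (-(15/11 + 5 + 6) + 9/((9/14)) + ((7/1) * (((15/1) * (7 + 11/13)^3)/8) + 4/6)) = 57015533188/212946529653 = 0.27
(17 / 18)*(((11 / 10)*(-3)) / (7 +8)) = -187 / 900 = -0.21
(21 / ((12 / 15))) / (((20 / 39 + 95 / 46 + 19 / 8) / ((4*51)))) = 38427480 / 35543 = 1081.15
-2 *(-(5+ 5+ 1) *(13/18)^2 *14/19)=13013/1539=8.46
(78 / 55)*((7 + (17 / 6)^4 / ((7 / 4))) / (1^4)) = 1292161 / 20790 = 62.15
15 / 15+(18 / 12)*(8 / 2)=7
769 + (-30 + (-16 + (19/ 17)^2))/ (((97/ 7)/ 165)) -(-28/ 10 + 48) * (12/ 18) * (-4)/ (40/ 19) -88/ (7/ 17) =1172688364/ 14717325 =79.68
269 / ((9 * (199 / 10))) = 2690 / 1791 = 1.50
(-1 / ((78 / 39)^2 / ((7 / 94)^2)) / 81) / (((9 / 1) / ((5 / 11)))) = -245 / 283423536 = -0.00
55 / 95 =11 / 19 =0.58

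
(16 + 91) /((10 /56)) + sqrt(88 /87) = 2 * sqrt(1914) /87 + 2996 /5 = 600.21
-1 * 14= -14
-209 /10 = -20.90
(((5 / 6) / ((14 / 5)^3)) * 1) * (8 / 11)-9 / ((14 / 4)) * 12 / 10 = -346147 / 113190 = -3.06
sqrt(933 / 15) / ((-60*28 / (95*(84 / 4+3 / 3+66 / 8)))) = -2299*sqrt(1555) / 6720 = -13.49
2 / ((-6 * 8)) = -1 / 24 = -0.04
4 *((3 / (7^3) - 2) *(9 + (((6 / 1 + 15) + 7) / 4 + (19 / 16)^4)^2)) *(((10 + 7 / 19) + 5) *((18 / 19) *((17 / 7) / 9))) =-2809.89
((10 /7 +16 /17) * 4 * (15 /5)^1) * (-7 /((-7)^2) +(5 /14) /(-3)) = -7.45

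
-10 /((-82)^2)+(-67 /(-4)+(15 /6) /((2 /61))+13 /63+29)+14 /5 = 132383899 /1059030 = 125.00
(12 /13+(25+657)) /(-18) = -4439 /117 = -37.94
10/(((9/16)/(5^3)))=20000/9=2222.22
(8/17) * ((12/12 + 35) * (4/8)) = 144/17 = 8.47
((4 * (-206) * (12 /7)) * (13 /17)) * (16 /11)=-2056704 /1309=-1571.20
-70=-70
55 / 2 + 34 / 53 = 2983 / 106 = 28.14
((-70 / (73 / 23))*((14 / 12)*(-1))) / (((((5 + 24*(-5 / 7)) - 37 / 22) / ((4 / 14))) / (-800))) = 198352000 / 466251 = 425.42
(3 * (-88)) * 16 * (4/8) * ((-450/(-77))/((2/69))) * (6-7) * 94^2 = 26338348800/7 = 3762621257.14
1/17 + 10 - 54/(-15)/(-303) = 86253/8585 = 10.05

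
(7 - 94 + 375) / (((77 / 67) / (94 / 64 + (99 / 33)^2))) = 2623.44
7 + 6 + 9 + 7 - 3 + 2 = 28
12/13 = 0.92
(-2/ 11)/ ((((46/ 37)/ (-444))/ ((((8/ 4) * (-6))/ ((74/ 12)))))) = -31968/ 253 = -126.36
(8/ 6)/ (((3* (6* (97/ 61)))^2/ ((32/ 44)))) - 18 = -452674858/ 25150257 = -18.00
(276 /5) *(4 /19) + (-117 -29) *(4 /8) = -5831 /95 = -61.38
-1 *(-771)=771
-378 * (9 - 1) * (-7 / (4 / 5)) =26460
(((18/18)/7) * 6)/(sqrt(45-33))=0.25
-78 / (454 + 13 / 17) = -442 / 2577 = -0.17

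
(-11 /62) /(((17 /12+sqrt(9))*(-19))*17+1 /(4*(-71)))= 2343 /18839506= 0.00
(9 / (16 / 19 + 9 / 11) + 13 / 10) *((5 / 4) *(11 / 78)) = 1.18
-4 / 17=-0.24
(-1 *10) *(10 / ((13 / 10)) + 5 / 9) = -9650 / 117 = -82.48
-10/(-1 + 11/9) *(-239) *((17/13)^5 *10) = 152705620350/371293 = 411280.63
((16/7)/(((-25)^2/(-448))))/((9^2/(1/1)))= -1024/50625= -0.02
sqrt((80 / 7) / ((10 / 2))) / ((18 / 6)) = 4* sqrt(7) / 21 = 0.50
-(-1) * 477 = 477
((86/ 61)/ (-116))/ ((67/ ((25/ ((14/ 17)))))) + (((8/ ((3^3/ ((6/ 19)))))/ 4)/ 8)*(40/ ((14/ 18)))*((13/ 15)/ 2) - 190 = -35929629803/ 189162708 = -189.94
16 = 16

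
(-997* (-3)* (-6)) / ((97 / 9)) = -161514 / 97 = -1665.09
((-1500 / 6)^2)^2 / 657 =3906250000 / 657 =5945586.00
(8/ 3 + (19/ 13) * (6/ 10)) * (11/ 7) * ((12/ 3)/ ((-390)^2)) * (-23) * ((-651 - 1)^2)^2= -31592860619085568/ 51904125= -608677260.60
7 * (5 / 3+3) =98 / 3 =32.67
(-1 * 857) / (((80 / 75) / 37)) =-475635 / 16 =-29727.19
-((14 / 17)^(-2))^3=-3.21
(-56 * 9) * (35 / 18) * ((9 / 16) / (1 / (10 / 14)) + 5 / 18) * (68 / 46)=-984.48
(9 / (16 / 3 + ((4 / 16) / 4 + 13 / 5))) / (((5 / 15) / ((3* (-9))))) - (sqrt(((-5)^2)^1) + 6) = -196069 / 1919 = -102.17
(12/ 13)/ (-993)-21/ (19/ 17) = -1536247/ 81757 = -18.79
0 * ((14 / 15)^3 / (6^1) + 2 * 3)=0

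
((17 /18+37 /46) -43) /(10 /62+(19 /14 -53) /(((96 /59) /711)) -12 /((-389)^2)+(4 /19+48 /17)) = 5796267850350656 /3170377090982956095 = 0.00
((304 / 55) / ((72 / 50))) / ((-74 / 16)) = -0.83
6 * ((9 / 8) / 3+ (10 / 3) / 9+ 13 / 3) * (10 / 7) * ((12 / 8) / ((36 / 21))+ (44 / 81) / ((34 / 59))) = 109826155 / 1388016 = 79.12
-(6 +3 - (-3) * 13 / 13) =-12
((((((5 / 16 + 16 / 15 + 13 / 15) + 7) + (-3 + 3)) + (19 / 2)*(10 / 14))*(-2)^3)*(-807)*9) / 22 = 65204793 / 1540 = 42340.77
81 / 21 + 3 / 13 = 372 / 91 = 4.09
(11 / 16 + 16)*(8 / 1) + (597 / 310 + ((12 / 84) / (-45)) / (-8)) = 2115899 / 15624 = 135.43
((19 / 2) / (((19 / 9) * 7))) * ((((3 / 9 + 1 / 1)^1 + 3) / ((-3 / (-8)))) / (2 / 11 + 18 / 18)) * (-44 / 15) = -1936 / 105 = -18.44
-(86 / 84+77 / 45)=-1723 / 630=-2.73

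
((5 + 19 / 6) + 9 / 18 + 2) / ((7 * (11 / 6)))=64 / 77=0.83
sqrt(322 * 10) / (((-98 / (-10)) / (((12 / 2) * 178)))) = 10680 * sqrt(805) / 49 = 6184.05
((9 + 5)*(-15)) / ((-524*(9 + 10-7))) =35 / 1048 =0.03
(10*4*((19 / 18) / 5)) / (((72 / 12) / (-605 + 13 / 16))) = -183673 / 216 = -850.34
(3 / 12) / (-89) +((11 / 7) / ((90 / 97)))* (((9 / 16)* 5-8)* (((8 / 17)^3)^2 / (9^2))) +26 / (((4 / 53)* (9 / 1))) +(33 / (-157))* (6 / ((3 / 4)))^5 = -235766928870232998529 / 34422210122072220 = -6849.27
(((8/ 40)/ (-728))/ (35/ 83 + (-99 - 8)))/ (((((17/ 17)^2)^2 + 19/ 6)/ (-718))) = -89391/ 201246500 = -0.00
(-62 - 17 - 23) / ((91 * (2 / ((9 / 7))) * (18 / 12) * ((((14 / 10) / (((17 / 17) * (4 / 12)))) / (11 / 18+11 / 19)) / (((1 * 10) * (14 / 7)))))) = -691900 / 254163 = -2.72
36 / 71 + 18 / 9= 178 / 71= 2.51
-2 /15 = -0.13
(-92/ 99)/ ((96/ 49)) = -1127/ 2376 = -0.47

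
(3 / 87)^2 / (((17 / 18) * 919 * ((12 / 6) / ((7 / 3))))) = 21 / 13138943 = 0.00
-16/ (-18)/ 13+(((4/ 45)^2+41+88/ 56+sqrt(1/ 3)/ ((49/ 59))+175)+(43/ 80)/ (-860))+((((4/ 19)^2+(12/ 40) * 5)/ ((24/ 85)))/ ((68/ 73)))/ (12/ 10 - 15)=59 * sqrt(3)/ 147+10635415075057/ 48961130400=217.92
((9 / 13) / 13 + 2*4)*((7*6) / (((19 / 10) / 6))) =3429720 / 3211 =1068.12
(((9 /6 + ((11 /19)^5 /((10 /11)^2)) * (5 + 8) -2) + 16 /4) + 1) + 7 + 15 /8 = 7130231271 /495219800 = 14.40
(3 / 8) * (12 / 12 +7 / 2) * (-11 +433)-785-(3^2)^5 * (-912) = 430820921 / 8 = 53852615.12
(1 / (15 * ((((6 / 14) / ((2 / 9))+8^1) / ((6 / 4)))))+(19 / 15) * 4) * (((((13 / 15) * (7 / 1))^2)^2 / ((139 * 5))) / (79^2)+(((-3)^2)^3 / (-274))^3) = -180094423310234751738787 / 1883613380404430475000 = -95.61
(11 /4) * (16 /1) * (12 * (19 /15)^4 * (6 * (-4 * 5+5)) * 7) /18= -160555472 /3375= -47571.99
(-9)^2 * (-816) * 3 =-198288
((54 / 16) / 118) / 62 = 27 / 58528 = 0.00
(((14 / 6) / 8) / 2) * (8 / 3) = 0.39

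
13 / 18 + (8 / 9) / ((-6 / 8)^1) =-25 / 54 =-0.46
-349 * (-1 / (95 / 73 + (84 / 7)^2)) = 2.40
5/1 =5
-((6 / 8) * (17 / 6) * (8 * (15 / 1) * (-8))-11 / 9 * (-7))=18283 / 9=2031.44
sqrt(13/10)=sqrt(130)/10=1.14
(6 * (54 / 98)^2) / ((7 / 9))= 39366 / 16807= 2.34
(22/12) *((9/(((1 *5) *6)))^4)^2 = 24057/200000000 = 0.00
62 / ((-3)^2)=62 / 9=6.89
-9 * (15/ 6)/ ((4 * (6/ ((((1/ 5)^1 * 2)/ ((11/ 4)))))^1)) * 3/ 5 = -9/ 110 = -0.08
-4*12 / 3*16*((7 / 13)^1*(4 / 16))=-448 / 13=-34.46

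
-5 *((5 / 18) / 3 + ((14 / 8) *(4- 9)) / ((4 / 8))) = 2350 / 27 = 87.04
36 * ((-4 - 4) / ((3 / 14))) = -1344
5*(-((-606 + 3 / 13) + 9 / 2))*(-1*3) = -234495 / 26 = -9019.04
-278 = -278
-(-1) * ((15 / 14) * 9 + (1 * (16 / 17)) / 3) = 7109 / 714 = 9.96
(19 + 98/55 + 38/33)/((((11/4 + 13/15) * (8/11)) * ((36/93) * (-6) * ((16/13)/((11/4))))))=-73931/9216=-8.02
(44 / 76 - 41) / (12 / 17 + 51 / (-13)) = 56576 / 4503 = 12.56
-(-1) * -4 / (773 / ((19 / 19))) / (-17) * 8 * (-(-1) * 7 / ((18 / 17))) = 112 / 6957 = 0.02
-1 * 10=-10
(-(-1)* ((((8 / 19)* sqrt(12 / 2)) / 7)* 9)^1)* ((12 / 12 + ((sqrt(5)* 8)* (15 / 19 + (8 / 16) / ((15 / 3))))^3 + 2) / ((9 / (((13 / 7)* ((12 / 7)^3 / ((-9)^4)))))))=6656* sqrt(6) / 25865973 + 2056143405056* sqrt(30) / 13306103160525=0.85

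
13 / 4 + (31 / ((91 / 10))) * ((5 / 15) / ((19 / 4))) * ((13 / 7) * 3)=17063 / 3724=4.58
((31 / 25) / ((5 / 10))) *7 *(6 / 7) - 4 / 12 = 1091 / 75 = 14.55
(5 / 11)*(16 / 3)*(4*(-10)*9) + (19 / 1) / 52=-498991 / 572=-872.36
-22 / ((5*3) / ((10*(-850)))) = 37400 / 3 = 12466.67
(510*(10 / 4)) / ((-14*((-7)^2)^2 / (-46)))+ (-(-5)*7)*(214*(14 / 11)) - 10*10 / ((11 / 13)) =1740855495 / 184877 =9416.29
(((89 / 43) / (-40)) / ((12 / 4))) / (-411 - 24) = 89 / 2244600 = 0.00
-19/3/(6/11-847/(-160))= -33440/30831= -1.08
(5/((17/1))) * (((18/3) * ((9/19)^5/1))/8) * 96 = 21257640/42093683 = 0.51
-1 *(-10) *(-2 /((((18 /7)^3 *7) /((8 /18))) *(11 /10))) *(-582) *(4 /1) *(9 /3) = 3802400 /8019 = 474.17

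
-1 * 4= -4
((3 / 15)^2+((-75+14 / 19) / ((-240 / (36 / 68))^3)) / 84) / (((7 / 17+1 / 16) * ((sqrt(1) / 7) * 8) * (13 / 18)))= 9446279361 / 92445184000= 0.10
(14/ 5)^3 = 21.95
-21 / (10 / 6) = -63 / 5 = -12.60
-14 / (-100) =7 / 50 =0.14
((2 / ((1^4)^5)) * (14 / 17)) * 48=1344 / 17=79.06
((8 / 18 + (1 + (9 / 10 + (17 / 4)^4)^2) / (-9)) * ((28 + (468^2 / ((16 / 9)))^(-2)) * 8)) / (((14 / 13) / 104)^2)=-74524399211654774286421 / 2999878156800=-24842475366.12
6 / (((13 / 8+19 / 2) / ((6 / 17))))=288 / 1513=0.19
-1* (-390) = 390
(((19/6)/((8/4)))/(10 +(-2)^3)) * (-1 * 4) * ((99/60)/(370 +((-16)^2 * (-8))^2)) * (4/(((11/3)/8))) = -0.00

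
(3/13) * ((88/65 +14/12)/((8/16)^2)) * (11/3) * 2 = 43252/2535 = 17.06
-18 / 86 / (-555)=3 / 7955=0.00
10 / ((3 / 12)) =40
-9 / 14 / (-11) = 9 / 154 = 0.06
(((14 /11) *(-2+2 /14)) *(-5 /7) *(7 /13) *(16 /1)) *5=800 /11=72.73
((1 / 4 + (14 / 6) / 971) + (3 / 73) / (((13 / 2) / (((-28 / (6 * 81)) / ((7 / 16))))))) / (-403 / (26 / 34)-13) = -75108667 / 161221965840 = -0.00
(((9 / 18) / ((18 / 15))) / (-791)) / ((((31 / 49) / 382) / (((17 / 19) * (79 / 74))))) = -8977955 / 29551308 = -0.30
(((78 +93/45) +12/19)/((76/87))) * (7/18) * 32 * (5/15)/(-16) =-4668797/194940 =-23.95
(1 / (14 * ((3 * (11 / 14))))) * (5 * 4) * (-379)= -7580 / 33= -229.70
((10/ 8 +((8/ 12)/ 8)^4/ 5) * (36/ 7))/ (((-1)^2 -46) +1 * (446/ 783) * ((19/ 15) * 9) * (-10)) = -3758429/ 64272320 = -0.06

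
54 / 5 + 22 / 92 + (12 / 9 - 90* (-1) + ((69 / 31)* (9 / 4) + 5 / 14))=107.74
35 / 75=7 / 15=0.47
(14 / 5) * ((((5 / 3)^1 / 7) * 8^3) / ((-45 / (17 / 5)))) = -17408 / 675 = -25.79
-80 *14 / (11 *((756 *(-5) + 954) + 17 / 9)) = 1440 / 39941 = 0.04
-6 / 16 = -3 / 8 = -0.38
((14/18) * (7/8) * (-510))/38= -4165/456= -9.13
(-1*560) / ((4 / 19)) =-2660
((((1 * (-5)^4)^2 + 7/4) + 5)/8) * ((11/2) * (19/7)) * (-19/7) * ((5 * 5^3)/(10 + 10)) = -775599339625/12544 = -61830304.50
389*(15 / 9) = 1945 / 3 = 648.33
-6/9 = -2/3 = -0.67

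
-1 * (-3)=3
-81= -81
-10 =-10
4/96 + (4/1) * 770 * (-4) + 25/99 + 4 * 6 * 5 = -9662167/792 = -12199.71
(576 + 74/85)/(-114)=-24517/4845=-5.06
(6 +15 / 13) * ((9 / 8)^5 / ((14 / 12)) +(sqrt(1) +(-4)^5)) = -10894826961 / 1490944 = -7307.33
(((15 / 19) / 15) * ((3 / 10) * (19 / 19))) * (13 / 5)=39 / 950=0.04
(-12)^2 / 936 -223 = -2897 / 13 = -222.85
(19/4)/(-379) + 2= 3013/1516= 1.99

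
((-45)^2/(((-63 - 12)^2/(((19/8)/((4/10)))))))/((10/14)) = 1197/400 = 2.99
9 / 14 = 0.64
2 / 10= 1 / 5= 0.20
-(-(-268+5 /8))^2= -71489.39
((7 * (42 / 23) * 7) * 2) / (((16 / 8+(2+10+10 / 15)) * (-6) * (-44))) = 1029 / 22264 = 0.05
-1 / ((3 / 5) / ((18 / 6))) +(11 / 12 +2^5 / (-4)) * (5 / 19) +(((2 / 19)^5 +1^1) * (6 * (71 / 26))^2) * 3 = 798.51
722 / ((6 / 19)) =6859 / 3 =2286.33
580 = 580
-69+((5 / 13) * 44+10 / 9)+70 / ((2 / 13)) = 404.03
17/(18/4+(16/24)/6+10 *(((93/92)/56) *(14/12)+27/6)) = 112608/330019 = 0.34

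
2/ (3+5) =1/ 4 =0.25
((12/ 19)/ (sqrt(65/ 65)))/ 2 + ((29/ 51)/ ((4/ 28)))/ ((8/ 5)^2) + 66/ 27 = 802811/ 186048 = 4.32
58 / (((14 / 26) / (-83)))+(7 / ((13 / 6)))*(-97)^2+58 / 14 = 21462.16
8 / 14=4 / 7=0.57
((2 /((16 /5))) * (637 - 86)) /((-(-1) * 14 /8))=2755 /14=196.79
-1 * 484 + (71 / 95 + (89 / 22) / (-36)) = -36368383 / 75240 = -483.37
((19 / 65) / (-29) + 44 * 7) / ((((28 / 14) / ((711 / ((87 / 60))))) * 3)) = 25170.21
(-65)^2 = 4225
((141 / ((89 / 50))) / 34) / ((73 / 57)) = 200925 / 110449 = 1.82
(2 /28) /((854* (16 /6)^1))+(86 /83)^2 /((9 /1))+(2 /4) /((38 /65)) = 109811287889 /112675161312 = 0.97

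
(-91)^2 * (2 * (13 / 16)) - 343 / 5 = 535521 / 40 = 13388.02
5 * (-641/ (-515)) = 641/ 103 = 6.22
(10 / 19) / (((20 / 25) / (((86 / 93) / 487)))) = 1075 / 860529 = 0.00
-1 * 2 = -2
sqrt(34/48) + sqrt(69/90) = sqrt(102)/12 + sqrt(690)/30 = 1.72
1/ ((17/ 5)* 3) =5/ 51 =0.10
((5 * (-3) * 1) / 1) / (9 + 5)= -1.07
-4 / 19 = -0.21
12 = 12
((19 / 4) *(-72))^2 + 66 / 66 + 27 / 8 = 116968.38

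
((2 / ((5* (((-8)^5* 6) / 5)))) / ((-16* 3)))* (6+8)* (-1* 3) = -7 / 786432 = -0.00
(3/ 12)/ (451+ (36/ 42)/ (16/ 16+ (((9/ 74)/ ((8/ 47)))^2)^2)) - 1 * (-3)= 5875908664252579/ 1958274926678740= 3.00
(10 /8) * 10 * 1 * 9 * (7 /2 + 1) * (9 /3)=6075 /4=1518.75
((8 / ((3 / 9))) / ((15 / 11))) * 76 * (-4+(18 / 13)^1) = -227392 / 65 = -3498.34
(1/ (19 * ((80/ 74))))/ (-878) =-37/ 667280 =-0.00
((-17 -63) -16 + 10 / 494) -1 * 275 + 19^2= -2465 / 247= -9.98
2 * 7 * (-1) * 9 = -126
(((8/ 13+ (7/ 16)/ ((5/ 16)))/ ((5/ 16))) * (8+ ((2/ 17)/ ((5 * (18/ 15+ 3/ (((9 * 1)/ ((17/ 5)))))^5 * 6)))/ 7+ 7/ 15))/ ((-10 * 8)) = -33274580854/ 48750804375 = -0.68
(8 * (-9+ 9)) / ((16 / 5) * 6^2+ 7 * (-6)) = 0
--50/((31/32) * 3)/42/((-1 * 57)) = -800/111321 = -0.01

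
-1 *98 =-98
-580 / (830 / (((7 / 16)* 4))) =-203 / 166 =-1.22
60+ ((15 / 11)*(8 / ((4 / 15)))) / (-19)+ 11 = 14389 / 209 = 68.85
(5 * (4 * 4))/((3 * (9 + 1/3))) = 20/7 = 2.86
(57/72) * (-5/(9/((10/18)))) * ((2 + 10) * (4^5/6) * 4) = -486400/243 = -2001.65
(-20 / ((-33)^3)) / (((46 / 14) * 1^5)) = 140 / 826551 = 0.00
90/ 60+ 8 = 9.50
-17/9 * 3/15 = -17/45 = -0.38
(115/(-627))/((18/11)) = -115/1026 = -0.11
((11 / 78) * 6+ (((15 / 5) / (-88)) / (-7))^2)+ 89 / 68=180717909 / 83859776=2.16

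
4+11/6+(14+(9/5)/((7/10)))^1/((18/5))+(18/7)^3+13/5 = 927317/30870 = 30.04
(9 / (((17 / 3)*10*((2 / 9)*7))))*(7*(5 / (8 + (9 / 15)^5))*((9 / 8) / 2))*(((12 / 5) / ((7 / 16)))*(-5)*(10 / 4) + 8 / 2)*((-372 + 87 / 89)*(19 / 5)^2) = 368243137888875 / 4277577808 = 86086.84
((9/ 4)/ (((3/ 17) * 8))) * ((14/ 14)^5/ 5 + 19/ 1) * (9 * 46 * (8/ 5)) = 506736/ 25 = 20269.44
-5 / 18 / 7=-5 / 126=-0.04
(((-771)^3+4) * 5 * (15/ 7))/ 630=-2291570035/ 294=-7794455.90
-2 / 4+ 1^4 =1 / 2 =0.50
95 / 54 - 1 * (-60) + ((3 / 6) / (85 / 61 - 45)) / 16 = 141935953 / 2298240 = 61.76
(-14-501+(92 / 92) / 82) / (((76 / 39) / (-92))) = 37879413 / 1558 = 24312.85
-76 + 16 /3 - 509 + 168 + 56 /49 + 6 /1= -8495 /21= -404.52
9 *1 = 9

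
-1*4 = -4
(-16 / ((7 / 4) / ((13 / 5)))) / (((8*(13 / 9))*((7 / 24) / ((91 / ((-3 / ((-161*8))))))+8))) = -0.26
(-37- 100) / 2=-137 / 2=-68.50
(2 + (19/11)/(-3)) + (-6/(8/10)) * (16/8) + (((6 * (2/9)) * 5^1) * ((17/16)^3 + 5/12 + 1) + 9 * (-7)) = -5994859/101376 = -59.13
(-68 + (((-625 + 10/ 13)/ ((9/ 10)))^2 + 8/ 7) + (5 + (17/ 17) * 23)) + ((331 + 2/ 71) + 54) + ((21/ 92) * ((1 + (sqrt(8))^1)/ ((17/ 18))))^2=35721 * sqrt(2)/ 152881 + 222544727644304381/ 462273617988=481413.76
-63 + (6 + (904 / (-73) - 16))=-6233 / 73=-85.38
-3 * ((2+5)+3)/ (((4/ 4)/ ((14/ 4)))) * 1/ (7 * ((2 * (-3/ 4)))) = 10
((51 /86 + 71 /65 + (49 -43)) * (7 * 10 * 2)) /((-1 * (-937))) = 1.15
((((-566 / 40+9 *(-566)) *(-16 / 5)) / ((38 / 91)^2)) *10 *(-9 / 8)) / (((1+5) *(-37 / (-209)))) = -1469388921 / 1480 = -992830.35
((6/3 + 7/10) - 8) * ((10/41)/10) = -53/410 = -0.13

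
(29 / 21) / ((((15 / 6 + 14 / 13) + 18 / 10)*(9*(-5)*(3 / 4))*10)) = -1508 / 1981665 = -0.00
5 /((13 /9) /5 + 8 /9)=225 /53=4.25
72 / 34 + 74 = 1294 / 17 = 76.12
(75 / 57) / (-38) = -25 / 722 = -0.03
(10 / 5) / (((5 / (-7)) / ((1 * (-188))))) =2632 / 5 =526.40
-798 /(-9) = 266 /3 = 88.67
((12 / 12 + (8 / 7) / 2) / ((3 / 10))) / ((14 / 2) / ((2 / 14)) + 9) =55 / 609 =0.09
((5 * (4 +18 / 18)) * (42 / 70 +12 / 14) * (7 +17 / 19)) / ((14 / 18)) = 344250 / 931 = 369.76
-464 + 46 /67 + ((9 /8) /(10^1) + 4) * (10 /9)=-2212981 /4824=-458.74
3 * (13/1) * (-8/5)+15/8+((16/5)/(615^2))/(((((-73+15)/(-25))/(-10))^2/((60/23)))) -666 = -2834804472689/3901869960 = -726.52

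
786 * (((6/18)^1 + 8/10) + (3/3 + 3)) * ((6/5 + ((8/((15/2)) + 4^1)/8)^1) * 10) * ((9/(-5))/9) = -221914/15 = -14794.27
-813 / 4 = -203.25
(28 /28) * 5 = 5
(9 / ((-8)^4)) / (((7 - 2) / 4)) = 9 / 5120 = 0.00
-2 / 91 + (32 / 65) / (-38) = -302 / 8645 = -0.03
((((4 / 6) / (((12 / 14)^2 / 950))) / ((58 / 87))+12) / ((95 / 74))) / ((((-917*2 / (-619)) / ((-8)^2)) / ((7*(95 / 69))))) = 17216459936 / 81351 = 211631.82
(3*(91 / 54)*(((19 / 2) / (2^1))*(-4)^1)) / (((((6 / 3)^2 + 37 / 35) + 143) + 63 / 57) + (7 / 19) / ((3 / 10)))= -60515 / 94746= -0.64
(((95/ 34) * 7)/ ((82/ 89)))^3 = 207317019156625/ 21670967872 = 9566.58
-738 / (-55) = 13.42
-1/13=-0.08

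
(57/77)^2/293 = 0.00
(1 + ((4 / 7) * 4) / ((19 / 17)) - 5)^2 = 67600 / 17689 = 3.82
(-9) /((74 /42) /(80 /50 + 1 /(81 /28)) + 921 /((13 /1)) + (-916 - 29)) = 215124 /20872963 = 0.01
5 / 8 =0.62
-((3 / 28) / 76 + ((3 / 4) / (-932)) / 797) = -34794 / 24698233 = -0.00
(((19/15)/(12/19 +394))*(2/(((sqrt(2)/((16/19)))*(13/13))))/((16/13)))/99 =0.00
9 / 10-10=-9.10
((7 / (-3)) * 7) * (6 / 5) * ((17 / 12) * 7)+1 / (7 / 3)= -40727 / 210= -193.94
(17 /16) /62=17 /992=0.02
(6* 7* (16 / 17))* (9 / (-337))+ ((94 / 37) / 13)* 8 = 1399120 / 2755649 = 0.51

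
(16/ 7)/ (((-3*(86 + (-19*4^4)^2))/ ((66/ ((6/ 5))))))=-440/ 248415111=-0.00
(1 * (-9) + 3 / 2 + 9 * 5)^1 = 75 / 2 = 37.50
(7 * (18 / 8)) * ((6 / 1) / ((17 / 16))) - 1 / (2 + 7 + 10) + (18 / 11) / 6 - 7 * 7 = 142693 / 3553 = 40.16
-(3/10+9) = -93/10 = -9.30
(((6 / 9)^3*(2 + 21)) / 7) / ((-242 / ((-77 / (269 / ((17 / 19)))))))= 1564 / 1517967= 0.00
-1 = -1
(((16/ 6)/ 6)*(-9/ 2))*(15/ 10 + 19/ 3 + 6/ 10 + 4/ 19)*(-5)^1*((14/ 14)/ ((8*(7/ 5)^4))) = 3079375/ 1094856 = 2.81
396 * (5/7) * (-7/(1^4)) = -1980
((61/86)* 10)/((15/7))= 427/129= 3.31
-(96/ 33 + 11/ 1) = -153/ 11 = -13.91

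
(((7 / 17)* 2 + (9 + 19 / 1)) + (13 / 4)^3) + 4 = 73061 / 1088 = 67.15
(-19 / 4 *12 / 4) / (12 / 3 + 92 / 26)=-741 / 392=-1.89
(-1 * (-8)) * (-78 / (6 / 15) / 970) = -156 / 97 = -1.61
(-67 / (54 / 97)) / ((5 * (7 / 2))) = -6499 / 945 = -6.88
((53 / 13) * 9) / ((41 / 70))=33390 / 533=62.65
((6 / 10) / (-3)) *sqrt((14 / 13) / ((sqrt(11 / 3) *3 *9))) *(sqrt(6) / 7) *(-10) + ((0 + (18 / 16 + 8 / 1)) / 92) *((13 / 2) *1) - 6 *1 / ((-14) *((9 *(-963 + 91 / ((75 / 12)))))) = 4 *11^(3 / 4) *3^(1 / 4) *sqrt(91) / 3003 + 472499719 / 732954432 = 0.75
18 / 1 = 18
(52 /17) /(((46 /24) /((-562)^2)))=504057.94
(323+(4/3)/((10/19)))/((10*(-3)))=-4883/450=-10.85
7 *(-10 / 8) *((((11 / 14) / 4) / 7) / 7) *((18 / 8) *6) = -1485 / 3136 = -0.47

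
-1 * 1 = -1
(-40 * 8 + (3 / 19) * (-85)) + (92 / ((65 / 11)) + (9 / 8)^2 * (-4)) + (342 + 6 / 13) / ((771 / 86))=-1445873779 / 5078320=-284.71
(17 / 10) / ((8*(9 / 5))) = 17 / 144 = 0.12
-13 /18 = -0.72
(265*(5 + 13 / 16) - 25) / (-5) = -4849 / 16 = -303.06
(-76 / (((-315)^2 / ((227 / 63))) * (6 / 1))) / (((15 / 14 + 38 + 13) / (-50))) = 34504 / 78121827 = 0.00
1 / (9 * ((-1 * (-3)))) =1 / 27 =0.04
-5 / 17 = -0.29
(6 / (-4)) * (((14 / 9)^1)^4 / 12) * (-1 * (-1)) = -0.73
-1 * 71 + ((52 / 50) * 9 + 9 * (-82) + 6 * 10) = -18491 / 25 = -739.64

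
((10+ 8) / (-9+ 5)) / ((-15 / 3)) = 9 / 10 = 0.90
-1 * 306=-306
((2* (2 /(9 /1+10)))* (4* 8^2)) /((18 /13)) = 6656 /171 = 38.92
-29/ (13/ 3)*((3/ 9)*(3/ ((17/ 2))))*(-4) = 696/ 221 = 3.15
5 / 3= 1.67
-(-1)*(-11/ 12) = -11/ 12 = -0.92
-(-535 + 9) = 526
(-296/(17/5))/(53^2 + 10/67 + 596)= -19832/775693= -0.03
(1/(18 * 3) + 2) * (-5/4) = -545/216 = -2.52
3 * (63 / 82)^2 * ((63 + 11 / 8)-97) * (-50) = 77693175 / 26896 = 2888.65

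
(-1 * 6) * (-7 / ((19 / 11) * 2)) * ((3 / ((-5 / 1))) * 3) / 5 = -2079 / 475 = -4.38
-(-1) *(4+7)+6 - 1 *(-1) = 18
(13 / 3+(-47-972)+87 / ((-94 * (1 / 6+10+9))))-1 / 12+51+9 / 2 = -20740029 / 21620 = -959.30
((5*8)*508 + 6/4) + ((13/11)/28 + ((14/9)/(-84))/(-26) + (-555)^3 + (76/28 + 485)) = -9239615935661/54054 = -170933065.74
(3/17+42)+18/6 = 768/17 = 45.18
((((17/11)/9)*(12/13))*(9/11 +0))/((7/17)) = 3468/11011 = 0.31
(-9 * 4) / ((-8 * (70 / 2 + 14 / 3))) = 27 / 238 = 0.11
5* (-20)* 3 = -300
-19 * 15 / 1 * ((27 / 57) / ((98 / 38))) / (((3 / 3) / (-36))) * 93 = 8587620 / 49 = 175257.55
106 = 106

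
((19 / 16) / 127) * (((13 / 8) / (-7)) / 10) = -247 / 1137920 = -0.00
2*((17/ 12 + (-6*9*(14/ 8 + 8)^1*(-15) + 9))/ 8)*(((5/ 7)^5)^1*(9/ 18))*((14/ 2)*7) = 9005.92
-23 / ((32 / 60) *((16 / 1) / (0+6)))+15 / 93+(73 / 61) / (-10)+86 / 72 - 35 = -271954429 / 5446080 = -49.94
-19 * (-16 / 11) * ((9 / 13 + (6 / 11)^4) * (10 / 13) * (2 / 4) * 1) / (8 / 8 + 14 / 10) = 94124100 / 27217619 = 3.46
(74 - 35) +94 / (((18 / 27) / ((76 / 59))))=13017 / 59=220.63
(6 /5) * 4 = 24 /5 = 4.80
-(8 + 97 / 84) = -769 / 84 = -9.15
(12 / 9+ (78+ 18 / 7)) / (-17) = -1720 / 357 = -4.82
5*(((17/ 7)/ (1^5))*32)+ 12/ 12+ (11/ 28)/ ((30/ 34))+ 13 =403.02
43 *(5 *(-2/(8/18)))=-1935/2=-967.50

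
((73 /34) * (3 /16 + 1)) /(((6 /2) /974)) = 675469 /816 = 827.78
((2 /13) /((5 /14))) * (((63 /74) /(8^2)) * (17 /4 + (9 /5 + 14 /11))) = 710451 /16931200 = 0.04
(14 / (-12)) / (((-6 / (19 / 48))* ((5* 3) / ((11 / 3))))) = 1463 / 77760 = 0.02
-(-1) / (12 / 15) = 5 / 4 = 1.25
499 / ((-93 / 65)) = -32435 / 93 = -348.76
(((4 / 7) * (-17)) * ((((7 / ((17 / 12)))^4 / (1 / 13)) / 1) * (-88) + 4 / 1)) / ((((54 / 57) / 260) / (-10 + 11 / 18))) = -17069643533.49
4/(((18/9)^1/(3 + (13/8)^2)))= 361/32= 11.28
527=527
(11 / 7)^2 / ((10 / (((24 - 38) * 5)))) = -121 / 7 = -17.29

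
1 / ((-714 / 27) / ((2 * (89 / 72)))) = -89 / 952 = -0.09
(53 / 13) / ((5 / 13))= 53 / 5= 10.60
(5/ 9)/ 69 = 0.01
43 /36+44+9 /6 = 1681 /36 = 46.69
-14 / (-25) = 14 / 25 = 0.56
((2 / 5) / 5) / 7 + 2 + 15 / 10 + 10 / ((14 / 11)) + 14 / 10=4469 / 350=12.77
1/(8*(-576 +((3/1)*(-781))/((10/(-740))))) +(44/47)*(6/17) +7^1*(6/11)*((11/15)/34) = 134097691/324875280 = 0.41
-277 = -277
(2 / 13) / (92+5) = 2 / 1261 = 0.00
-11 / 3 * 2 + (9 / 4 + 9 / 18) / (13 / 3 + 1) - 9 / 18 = -1405 / 192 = -7.32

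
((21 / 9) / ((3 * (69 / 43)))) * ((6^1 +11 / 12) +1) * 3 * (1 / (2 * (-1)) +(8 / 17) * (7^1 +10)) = 142975 / 1656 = 86.34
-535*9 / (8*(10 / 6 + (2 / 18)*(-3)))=-14445 / 32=-451.41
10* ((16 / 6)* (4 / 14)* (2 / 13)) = 320 / 273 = 1.17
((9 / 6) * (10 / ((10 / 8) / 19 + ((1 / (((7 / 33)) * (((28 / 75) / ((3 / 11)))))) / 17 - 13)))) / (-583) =474810 / 234953081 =0.00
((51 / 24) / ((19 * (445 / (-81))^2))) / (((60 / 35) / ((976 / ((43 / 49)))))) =777896217 / 323572850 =2.40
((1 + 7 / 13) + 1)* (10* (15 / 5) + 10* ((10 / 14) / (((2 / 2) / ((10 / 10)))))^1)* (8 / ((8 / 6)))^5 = 5132160 / 7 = 733165.71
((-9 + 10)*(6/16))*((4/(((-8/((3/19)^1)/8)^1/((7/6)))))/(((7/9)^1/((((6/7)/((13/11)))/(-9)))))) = 99/3458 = 0.03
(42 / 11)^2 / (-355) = -1764 / 42955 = -0.04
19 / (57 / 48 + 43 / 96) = 1824 / 157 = 11.62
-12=-12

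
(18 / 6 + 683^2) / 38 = 233246 / 19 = 12276.11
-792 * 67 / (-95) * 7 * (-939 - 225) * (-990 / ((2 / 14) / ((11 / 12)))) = 549320332176 / 19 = 28911596430.32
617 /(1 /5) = 3085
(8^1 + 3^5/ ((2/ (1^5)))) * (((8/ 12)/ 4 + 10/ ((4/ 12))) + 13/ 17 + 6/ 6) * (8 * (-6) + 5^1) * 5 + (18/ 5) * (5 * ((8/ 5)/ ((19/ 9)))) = -17229509891/ 19380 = -889035.60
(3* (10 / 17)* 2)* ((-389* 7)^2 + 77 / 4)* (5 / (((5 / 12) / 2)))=10677237480 / 17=628072792.94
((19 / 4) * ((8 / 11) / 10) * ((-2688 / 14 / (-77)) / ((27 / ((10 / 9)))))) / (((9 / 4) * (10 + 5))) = 0.00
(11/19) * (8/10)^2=176/475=0.37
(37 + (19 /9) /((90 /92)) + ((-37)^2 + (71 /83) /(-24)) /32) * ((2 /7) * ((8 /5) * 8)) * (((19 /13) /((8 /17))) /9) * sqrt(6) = 32535971203 * sqrt(6) /314636400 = 253.30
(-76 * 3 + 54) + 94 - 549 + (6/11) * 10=-6859/11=-623.55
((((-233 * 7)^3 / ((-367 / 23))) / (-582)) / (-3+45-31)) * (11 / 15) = -99790619593 / 3203910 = -31146.51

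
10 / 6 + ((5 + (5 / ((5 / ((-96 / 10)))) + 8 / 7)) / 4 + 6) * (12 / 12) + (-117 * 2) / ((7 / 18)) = -249863 / 420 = -594.91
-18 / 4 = -9 / 2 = -4.50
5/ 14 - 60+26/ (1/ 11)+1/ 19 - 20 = 54905/ 266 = 206.41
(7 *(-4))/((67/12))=-336/67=-5.01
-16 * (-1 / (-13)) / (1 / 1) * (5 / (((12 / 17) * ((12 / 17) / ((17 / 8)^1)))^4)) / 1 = -2913111186148805 / 1430979084288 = -2035.75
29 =29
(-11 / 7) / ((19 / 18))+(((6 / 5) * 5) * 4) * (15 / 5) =9378 / 133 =70.51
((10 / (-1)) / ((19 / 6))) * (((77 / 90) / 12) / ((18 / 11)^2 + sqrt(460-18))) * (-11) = -131769 / 8640041 + 1771561 * sqrt(442) / 311041476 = 0.10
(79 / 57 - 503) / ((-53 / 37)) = 1057904 / 3021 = 350.18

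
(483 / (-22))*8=-1932 / 11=-175.64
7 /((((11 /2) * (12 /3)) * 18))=7 /396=0.02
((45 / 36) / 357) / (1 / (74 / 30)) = 37 / 4284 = 0.01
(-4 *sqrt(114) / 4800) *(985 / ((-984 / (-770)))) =-15169 *sqrt(114) / 23616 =-6.86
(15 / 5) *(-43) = -129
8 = 8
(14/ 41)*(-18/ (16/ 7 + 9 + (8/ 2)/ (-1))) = -588/ 697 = -0.84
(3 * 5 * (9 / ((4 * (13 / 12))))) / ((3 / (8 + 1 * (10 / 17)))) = 19710 / 221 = 89.19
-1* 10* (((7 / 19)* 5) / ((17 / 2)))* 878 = -614600 / 323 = -1902.79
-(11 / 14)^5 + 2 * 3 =3065893 / 537824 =5.70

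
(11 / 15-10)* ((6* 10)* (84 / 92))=-11676 / 23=-507.65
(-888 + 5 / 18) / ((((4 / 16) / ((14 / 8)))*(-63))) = 15979 / 162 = 98.64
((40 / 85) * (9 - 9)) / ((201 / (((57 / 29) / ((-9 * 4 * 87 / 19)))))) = 0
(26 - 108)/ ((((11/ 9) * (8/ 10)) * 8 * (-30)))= 123/ 352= 0.35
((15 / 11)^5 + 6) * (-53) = -91461093 / 161051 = -567.90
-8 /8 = -1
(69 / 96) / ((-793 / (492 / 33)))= -943 / 69784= -0.01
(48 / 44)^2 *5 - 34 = -3394 / 121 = -28.05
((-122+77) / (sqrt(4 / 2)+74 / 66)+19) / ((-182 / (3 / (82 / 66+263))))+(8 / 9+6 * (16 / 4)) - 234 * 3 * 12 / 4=-6011949336089 / 2888809560+970299 * sqrt(2) / 256783072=-2081.11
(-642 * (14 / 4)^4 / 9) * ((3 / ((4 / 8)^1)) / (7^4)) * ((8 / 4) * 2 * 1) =-107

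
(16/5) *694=11104/5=2220.80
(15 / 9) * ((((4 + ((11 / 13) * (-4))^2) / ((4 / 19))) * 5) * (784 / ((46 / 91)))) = 851120200 / 897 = 948851.95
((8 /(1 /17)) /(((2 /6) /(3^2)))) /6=612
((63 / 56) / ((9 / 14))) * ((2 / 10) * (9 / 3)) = 21 / 20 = 1.05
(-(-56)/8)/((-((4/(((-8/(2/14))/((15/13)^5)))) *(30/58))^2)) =-159068296536952348/129746337890625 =-1225.99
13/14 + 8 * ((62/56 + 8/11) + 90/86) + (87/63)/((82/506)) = 26469389/814506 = 32.50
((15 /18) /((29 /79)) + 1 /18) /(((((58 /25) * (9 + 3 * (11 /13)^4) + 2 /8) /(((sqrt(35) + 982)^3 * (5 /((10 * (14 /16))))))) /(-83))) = -545107218016061199200 /128875719483- 1665135839694074800 * sqrt(35) /128875719483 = -4306150892.66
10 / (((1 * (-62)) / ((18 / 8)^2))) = -405 / 496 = -0.82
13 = 13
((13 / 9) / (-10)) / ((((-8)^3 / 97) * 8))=1261 / 368640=0.00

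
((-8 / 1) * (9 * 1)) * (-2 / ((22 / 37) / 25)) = 66600 / 11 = 6054.55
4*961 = 3844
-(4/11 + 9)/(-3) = 103/33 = 3.12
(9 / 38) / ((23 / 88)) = 396 / 437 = 0.91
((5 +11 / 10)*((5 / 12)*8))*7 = 427 / 3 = 142.33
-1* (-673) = 673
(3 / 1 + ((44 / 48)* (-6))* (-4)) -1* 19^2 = -336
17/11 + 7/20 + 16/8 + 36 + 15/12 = 2263/55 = 41.15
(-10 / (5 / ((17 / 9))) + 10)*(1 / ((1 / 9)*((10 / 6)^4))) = 4536 / 625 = 7.26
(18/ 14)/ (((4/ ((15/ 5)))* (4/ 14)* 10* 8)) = 27/ 640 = 0.04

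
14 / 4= 3.50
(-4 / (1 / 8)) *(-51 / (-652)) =-408 / 163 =-2.50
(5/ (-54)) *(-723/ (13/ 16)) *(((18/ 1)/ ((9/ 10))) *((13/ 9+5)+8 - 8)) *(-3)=-11182400/ 351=-31858.69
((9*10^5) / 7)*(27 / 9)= 2700000 / 7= 385714.29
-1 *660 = -660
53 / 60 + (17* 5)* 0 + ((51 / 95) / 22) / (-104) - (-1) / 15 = 206441 / 217360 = 0.95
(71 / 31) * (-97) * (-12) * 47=3884268 / 31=125298.97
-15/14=-1.07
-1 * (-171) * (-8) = -1368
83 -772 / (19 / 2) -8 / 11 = 211 / 209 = 1.01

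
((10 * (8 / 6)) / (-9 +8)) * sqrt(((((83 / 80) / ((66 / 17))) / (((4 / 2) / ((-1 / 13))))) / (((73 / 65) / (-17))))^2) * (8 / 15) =-1.11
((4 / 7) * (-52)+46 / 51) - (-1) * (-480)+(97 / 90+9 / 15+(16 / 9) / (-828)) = -1124306837 / 2216970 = -507.14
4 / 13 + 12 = 160 / 13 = 12.31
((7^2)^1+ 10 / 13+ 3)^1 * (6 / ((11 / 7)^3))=1411788 / 17303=81.59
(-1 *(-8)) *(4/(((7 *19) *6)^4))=2/25344958401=0.00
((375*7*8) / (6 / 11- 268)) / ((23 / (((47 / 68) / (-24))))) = 452375 / 4601288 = 0.10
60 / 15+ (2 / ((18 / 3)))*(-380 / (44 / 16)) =-1388 / 33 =-42.06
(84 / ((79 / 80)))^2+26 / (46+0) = 1038724333 / 143543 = 7236.33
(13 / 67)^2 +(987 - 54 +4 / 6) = 12574196 / 13467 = 933.70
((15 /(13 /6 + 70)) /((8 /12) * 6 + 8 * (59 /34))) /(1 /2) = 765 /32908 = 0.02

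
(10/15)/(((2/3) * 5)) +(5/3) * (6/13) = 63/65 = 0.97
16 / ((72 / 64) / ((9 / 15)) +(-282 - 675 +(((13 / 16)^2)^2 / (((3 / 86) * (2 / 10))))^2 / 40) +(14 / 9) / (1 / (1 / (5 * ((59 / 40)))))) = -24326694764544 / 1303554155029115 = -0.02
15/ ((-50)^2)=0.01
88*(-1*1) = -88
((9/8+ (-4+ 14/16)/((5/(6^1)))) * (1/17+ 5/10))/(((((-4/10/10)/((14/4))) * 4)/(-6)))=-209475/1088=-192.53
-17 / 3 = -5.67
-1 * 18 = -18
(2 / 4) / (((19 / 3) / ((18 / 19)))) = 27 / 361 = 0.07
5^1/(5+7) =5/12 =0.42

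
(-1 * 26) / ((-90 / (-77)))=-1001 / 45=-22.24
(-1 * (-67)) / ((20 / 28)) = 469 / 5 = 93.80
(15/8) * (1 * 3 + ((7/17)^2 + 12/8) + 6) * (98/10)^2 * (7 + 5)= 133262703/5780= 23055.83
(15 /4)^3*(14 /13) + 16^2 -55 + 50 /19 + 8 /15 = 30938917 /118560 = 260.96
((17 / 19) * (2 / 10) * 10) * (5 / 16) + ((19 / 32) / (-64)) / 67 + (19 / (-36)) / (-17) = 235390271 / 398886912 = 0.59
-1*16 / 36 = -4 / 9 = -0.44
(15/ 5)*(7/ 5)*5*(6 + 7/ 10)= 1407/ 10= 140.70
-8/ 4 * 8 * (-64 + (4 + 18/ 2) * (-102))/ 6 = 11120/ 3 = 3706.67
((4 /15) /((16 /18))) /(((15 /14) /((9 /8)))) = 63 /200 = 0.32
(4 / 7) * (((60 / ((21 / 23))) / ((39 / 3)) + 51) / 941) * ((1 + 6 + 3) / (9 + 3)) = 51010 / 1798251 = 0.03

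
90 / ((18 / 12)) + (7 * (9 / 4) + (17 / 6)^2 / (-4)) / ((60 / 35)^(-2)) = 4919 / 49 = 100.39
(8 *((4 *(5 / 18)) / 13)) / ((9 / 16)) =1280 / 1053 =1.22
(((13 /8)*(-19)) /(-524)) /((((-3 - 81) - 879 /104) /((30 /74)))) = -3211 /12427708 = -0.00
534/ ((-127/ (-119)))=63546/ 127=500.36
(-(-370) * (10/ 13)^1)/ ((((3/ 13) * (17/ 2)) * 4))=1850/ 51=36.27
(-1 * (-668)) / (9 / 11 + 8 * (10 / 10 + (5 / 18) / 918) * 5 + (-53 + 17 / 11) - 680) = -30354588 / 31382657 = -0.97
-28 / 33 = -0.85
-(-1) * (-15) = -15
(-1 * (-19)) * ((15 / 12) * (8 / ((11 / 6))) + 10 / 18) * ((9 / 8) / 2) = 11305 / 176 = 64.23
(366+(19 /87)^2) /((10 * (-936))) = -554123 /14169168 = -0.04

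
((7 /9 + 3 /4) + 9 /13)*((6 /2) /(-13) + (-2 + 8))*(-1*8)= -51950 /507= -102.47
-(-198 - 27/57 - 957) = 21954/19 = 1155.47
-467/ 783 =-0.60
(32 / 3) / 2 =16 / 3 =5.33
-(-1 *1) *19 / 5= 19 / 5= 3.80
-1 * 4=-4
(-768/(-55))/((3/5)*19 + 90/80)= 2048/1837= 1.11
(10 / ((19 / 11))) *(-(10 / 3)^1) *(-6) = 2200 / 19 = 115.79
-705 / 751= -0.94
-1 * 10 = -10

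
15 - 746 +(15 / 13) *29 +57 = -8327 / 13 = -640.54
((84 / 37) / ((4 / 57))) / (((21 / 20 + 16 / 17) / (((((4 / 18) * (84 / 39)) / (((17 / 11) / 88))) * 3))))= 432579840 / 325637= 1328.41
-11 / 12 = -0.92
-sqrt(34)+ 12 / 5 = 12 / 5 - sqrt(34) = -3.43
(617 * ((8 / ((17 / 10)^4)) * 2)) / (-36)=-24680000 / 751689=-32.83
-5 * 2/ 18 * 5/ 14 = -25/ 126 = -0.20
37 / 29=1.28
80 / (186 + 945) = 80 / 1131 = 0.07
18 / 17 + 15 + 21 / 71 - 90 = -88890 / 1207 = -73.65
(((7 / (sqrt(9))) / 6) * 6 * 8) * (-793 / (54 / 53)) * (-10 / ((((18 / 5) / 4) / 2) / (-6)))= -470724800 / 243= -1937139.09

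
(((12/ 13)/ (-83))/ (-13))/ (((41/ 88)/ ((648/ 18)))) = 38016/ 575107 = 0.07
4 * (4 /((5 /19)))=60.80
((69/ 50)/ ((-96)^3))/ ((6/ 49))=-1127/ 88473600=-0.00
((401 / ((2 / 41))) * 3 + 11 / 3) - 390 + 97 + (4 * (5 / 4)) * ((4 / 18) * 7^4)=27039.94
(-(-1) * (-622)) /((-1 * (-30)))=-311 /15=-20.73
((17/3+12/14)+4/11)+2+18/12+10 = 20.39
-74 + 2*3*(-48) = -362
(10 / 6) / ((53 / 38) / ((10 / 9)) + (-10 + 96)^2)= 1900 / 8432871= 0.00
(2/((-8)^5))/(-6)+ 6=589825/98304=6.00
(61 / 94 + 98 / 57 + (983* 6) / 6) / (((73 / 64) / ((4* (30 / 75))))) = 1351578368 / 977835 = 1382.22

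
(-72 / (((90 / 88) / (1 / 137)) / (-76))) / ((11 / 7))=17024 / 685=24.85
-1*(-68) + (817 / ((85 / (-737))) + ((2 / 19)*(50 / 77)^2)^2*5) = -7567805960878549 / 1078671063085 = -7015.86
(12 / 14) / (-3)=-2 / 7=-0.29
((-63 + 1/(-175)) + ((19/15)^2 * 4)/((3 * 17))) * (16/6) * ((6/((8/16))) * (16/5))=-2586022912/401625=-6438.90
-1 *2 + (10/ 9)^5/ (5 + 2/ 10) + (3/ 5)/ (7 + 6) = -6249223/ 3838185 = -1.63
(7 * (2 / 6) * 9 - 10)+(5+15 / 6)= 37 / 2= 18.50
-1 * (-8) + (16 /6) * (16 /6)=136 /9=15.11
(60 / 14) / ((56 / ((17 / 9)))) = 85 / 588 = 0.14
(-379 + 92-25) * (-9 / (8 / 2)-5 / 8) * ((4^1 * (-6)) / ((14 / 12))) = -129168 / 7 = -18452.57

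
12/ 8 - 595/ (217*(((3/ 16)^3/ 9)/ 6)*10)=-139171/ 62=-2244.69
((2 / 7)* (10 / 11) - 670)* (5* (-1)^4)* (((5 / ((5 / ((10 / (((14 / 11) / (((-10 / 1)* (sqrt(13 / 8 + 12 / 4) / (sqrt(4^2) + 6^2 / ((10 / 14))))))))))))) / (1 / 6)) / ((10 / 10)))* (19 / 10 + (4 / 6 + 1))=344874375* sqrt(74) / 13328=222593.15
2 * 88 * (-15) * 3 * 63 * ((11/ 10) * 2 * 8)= -8781696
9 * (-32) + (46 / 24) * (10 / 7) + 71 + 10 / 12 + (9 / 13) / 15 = -97089 / 455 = -213.38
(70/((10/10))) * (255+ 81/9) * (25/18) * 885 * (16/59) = 6160000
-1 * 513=-513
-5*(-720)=3600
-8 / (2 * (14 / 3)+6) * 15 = -7.83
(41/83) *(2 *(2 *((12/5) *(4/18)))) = 1312/1245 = 1.05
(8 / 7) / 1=8 / 7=1.14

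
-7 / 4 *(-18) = 63 / 2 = 31.50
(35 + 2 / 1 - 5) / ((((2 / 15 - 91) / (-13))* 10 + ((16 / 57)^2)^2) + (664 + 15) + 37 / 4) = 17565185664 / 416159672629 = 0.04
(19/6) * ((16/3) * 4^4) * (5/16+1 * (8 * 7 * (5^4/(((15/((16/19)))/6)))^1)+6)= 458997632/9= 50999736.89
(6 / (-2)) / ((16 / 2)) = -3 / 8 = -0.38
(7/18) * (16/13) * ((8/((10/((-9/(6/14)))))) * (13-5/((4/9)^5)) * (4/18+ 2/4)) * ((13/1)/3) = 179591321/25920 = 6928.68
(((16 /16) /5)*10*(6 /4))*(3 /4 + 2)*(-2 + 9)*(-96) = -5544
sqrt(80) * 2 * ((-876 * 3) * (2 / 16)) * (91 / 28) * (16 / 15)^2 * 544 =-132161536 * sqrt(5) / 25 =-11820887.14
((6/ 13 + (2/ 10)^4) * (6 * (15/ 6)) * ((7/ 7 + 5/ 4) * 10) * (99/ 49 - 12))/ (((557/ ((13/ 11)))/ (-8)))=198731556/ 7505575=26.48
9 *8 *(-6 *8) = -3456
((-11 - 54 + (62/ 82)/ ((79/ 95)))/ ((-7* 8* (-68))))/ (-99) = 103795/ 610538544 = 0.00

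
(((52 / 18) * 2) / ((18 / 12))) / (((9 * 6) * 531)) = 52 / 387099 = 0.00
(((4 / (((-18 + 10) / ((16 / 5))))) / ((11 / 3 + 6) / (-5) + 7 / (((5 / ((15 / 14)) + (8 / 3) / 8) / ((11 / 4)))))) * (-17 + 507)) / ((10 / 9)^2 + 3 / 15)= -544320 / 1909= -285.13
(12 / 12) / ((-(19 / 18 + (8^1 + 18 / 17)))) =-306 / 3095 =-0.10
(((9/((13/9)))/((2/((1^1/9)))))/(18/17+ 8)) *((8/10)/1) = 153/5005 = 0.03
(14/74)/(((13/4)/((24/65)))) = 672/31265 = 0.02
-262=-262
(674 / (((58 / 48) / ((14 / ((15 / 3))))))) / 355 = 226464 / 51475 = 4.40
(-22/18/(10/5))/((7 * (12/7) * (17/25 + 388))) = -275/2098872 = -0.00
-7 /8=-0.88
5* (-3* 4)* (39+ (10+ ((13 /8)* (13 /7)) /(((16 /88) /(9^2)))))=-2341005 /28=-83607.32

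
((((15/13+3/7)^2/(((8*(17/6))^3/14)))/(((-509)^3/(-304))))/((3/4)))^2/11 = 50292379090944/6461932195700547872407809799091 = 0.00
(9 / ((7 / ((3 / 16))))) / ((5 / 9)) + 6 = 3603 / 560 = 6.43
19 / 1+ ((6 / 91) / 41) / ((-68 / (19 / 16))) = 19.00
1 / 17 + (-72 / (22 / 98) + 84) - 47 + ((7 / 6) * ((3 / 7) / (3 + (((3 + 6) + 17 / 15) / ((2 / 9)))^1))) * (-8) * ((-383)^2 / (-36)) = 21142613 / 408969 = 51.70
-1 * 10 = -10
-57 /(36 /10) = -95 /6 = -15.83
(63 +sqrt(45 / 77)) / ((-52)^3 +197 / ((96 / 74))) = -3024 / 6741895- 144 * sqrt(385) / 519125915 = -0.00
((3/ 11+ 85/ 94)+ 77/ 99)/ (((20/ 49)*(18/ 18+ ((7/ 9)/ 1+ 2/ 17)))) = 15153103/ 5997200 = 2.53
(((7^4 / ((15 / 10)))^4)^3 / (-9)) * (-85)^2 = -1086184797675315430657590373197591326163301273600 / 4782969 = -227094258331031505882139400000000000000000.00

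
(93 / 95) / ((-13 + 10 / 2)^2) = 93 / 6080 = 0.02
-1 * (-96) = 96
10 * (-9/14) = -45/7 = -6.43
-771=-771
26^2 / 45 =676 / 45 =15.02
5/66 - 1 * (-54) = 3569/66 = 54.08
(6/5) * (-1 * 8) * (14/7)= -19.20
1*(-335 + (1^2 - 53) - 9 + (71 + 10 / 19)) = -324.47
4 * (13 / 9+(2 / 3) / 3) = 20 / 3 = 6.67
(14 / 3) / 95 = 14 / 285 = 0.05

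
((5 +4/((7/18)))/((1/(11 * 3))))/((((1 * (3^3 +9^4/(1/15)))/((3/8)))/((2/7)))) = 0.00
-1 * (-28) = 28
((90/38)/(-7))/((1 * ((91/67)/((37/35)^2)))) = -825507/2965235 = -0.28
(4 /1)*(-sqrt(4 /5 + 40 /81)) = -8*sqrt(655) /45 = -4.55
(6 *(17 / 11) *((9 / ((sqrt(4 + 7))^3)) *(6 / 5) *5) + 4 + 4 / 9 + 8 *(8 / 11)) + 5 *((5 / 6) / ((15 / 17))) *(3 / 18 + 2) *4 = 5508 *sqrt(11) / 1331 + 15203 / 297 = 64.91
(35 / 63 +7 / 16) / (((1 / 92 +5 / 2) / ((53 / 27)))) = 15847 / 20412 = 0.78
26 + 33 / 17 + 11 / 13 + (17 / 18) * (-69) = -48239 / 1326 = -36.38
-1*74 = -74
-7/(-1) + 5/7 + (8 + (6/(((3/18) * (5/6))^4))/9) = 7906958/4375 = 1807.30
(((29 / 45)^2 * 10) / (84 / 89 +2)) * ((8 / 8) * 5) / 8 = 74849 / 84888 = 0.88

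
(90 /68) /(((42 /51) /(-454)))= -10215 /14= -729.64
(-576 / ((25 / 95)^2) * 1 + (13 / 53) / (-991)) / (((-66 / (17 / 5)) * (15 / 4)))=33757125182 / 295441875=114.26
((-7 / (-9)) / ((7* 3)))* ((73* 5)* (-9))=-365 / 3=-121.67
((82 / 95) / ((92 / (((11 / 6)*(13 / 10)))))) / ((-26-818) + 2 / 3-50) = -5863 / 234232000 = -0.00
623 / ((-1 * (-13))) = 623 / 13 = 47.92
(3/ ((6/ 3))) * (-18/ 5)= -27/ 5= -5.40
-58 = -58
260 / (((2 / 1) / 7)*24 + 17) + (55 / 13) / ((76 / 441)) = 5848745 / 164996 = 35.45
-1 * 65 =-65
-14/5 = -2.80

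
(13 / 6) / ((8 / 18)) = 39 / 8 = 4.88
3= 3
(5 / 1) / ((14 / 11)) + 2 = 83 / 14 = 5.93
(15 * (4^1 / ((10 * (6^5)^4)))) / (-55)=-1 / 33514785700577280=-0.00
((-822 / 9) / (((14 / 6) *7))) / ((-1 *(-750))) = -0.01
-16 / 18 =-8 / 9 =-0.89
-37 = -37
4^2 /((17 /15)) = 240 /17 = 14.12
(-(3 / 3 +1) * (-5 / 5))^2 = 4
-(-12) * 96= 1152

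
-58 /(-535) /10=29 /2675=0.01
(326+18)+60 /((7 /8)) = 412.57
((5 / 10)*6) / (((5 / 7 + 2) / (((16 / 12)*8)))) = 224 / 19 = 11.79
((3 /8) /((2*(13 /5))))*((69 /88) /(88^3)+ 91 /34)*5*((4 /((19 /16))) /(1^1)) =10770848925 /3313316864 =3.25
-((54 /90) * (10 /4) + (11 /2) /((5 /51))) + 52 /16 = -1087 /20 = -54.35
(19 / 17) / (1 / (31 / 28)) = 589 / 476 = 1.24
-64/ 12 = -16/ 3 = -5.33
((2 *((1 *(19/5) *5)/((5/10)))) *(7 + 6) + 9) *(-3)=-2991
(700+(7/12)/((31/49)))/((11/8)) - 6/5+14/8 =10440973/20460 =510.31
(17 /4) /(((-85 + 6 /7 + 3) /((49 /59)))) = -5831 /134048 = -0.04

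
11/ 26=0.42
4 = 4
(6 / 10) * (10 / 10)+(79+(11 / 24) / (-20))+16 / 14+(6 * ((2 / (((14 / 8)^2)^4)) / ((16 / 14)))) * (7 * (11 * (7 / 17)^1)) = 11589391043 / 137145120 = 84.50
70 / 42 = 5 / 3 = 1.67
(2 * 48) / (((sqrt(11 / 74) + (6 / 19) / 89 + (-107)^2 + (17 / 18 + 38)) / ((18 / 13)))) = 680487494410078848 / 58811495472258671155 - 800471673216 * sqrt(814) / 58811495472258671155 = 0.01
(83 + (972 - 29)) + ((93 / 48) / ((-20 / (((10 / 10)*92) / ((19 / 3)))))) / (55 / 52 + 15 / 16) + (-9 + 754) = 69793868 / 39425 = 1770.29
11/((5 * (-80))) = -11/400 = -0.03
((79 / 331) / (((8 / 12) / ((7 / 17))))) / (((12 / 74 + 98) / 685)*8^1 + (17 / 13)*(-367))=-546615615 / 1775315427658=-0.00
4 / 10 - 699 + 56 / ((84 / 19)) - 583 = -19034 / 15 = -1268.93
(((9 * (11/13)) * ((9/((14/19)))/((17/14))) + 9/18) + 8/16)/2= 8575/221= 38.80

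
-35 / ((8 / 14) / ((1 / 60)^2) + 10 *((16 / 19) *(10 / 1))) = -931 / 56960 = -0.02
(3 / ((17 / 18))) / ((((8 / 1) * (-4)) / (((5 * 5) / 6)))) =-0.41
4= 4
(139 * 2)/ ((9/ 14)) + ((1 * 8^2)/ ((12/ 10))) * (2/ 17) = 67124/ 153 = 438.72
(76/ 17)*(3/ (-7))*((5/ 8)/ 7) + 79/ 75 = 110239/ 124950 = 0.88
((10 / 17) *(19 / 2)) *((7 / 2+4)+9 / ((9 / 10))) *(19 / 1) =63175 / 34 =1858.09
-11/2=-5.50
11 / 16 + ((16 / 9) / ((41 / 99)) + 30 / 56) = 25329 / 4592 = 5.52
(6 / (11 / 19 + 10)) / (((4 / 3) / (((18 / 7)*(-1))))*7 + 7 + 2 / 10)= 2565 / 16147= 0.16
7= 7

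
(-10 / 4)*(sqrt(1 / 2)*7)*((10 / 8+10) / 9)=-175*sqrt(2) / 16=-15.47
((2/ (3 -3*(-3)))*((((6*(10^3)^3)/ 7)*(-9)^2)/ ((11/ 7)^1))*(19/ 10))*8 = 1231200000000/ 11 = 111927272727.27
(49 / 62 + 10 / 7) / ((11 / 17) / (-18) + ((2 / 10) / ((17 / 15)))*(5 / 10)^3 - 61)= -34668 / 953281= -0.04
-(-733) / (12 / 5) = 3665 / 12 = 305.42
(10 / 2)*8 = 40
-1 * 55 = -55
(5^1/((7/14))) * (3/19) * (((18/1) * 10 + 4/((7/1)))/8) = 4740/133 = 35.64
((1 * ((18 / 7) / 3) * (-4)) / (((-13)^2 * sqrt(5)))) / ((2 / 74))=-888 * sqrt(5) / 5915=-0.34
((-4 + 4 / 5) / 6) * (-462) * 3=739.20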